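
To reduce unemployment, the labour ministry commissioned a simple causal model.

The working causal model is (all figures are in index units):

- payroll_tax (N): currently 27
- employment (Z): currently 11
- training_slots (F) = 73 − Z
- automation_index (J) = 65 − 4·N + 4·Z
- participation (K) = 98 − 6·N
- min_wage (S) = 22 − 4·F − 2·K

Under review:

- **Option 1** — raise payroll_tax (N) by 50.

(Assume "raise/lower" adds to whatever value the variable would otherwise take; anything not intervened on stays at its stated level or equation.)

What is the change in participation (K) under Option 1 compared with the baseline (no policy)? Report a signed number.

Baseline:
  N = 27
  K = 98 − 6·27 = -64
Option 1 (N + 50):
  N = 27 + 50 = 77
  K = 98 − 6·77 = -364
Change in K: -364 − (-64) = -300

-300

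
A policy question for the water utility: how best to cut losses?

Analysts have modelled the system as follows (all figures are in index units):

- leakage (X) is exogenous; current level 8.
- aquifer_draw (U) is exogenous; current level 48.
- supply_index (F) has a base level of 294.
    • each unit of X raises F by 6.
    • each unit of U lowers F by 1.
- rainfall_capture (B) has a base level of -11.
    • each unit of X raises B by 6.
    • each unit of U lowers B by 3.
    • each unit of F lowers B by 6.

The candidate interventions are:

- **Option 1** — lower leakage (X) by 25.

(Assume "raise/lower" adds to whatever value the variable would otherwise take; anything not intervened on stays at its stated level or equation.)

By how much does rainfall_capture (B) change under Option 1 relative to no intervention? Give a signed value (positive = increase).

750

Baseline:
  X = 8
  U = 48
  F = 294 + 6·8 − 48 = 294
  B = -11 + 6·8 − 3·48 − 6·294 = -1871
Option 1 (X − 25):
  X = 8 − 25 = -17
  U = 48
  F = 294 + 6·(-17) − 48 = 144
  B = -11 + 6·(-17) − 3·48 − 6·144 = -1121
Change in B: -1121 − (-1871) = 750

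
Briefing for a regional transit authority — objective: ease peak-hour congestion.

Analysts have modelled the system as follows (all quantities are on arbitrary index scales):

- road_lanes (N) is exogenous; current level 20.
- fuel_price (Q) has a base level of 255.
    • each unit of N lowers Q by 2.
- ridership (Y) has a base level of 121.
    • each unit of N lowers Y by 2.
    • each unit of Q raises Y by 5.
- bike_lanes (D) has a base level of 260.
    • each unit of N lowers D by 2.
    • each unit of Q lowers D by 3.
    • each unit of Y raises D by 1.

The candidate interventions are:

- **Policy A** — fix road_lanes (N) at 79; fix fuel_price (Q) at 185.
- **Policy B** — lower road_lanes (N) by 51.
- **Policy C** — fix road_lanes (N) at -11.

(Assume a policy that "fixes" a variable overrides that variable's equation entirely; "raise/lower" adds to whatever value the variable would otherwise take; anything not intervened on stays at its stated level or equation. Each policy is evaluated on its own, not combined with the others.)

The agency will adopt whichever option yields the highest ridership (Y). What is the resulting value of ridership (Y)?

1768

Policy A (N := 79, Q := 185):
  N = 79
  Q = 185
  Y = 121 − 2·79 + 5·185 = 888
Policy B (N − 51):
  N = 20 − 51 = -31
  Q = 255 − 2·(-31) = 317
  Y = 121 − 2·(-31) + 5·317 = 1768
Policy C (N := -11):
  N = -11
  Q = 255 − 2·(-11) = 277
  Y = 121 − 2·(-11) + 5·277 = 1528
Comparing — Policy A: Y=888, Policy B: Y=1768, Policy C: Y=1528. Highest is 1768 (Policy B).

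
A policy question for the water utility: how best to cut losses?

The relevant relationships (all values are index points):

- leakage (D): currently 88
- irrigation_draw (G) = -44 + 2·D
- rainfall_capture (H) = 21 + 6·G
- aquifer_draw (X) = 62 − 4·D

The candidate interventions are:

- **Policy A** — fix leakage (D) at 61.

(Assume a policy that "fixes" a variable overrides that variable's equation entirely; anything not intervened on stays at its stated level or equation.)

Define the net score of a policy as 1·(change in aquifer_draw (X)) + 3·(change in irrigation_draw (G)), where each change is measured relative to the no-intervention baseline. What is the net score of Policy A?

Baseline:
  D = 88
  G = -44 + 2·88 = 132
  X = 62 − 4·88 = -290
Policy A (D := 61):
  D = 61
  G = -44 + 2·61 = 78
  X = 62 − 4·61 = -182
ΔX = -182 − (-290) = 108; ΔG = 78 − 132 = -54
Score = 1·108 + 3·(-54) = -54

-54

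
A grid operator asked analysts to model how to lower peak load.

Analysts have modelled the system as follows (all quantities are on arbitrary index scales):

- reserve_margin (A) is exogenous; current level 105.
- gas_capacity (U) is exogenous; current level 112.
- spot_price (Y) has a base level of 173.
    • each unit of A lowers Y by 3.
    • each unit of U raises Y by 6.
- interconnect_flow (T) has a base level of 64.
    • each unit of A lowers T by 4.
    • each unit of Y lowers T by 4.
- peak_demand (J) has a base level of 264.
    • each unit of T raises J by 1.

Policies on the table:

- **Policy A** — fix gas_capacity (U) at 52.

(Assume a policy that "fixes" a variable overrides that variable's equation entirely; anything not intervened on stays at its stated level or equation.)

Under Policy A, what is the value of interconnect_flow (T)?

-1036

Policy A (U := 52):
  A = 105
  U = 52
  Y = 173 − 3·105 + 6·52 = 170
  T = 64 − 4·105 − 4·170 = -1036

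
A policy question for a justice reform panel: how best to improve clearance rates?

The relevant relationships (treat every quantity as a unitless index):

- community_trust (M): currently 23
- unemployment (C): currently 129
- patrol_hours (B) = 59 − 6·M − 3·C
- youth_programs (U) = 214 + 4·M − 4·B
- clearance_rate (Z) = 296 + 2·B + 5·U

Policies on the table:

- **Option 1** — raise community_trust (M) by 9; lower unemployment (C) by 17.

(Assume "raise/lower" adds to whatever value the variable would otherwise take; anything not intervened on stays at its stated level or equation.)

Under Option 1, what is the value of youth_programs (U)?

2218

Option 1 (M + 9, C − 17):
  M = 23 + 9 = 32
  C = 129 − 17 = 112
  B = 59 − 6·32 − 3·112 = -469
  U = 214 + 4·32 − 4·(-469) = 2218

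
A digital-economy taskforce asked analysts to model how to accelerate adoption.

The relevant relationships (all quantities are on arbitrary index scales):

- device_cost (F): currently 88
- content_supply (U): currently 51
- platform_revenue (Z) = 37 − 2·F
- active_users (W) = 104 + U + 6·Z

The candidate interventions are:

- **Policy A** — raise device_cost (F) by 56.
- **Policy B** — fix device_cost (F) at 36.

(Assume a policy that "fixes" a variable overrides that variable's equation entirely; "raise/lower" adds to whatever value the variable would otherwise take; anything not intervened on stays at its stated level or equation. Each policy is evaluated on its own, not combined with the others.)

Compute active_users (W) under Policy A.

-1351

Policy A (F + 56):
  F = 88 + 56 = 144
  U = 51
  Z = 37 − 2·144 = -251
  W = 104 + 51 + 6·(-251) = -1351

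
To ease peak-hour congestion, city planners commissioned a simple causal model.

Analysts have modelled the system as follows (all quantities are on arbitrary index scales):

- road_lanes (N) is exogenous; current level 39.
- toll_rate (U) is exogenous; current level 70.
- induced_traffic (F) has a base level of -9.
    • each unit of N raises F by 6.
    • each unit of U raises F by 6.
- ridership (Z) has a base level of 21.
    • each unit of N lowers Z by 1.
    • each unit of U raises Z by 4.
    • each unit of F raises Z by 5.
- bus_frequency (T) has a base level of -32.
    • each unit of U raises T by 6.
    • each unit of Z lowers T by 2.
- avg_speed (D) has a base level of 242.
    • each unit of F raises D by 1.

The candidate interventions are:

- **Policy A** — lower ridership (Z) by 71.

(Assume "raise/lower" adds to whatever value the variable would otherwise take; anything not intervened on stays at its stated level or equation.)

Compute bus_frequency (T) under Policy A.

Policy A (Z − 71):
  N = 39
  U = 70
  F = -9 + 6·39 + 6·70 = 645
  Z = 21 − 39 + 4·70 + 5·645 (−71 from intervention) = 3416
  T = -32 + 6·70 − 2·3416 = -6444

-6444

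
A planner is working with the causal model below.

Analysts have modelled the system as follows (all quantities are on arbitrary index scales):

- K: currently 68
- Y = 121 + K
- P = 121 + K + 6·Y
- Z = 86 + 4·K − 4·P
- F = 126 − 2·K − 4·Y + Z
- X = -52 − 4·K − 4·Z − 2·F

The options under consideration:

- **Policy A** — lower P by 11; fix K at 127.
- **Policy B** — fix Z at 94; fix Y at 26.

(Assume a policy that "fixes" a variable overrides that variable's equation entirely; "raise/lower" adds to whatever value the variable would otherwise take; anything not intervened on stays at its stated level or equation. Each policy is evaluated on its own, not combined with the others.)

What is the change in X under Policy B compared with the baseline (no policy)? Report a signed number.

Baseline:
  K = 68
  Y = 121 + 68 = 189
  P = 121 + 68 + 6·189 = 1323
  Z = 86 + 4·68 − 4·1323 = -4934
  F = 126 − 2·68 − 4·189 + (-4934) = -5700
  X = -52 − 4·68 − 4·(-4934) − 2·(-5700) = 30812
Policy B (Z := 94, Y := 26):
  K = 68
  Y = 26
  P = 121 + 68 + 6·26 = 345
  Z = 94
  F = 126 − 2·68 − 4·26 + 94 = -20
  X = -52 − 4·68 − 4·94 − 2·(-20) = -660
Change in X: -660 − 30812 = -31472

-31472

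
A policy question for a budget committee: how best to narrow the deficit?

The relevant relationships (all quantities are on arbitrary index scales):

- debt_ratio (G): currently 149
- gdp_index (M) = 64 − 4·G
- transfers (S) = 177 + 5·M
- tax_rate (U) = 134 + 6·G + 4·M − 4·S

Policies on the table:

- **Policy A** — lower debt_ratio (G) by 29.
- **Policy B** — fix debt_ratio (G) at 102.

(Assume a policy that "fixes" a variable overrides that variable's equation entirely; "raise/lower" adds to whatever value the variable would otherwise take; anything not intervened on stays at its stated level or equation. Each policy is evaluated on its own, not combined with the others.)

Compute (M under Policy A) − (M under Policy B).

-72

Policy A (G − 29):
  G = 149 − 29 = 120
  M = 64 − 4·120 = -416
Policy B (G := 102):
  G = 102
  M = 64 − 4·102 = -344
M: -416 − (-344) = -72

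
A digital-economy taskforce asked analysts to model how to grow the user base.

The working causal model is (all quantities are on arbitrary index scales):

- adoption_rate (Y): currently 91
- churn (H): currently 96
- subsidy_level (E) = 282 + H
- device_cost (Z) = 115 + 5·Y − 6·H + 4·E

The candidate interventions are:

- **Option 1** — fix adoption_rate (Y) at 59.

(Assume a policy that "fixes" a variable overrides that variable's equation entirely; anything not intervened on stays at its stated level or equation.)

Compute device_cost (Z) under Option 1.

1346

Option 1 (Y := 59):
  Y = 59
  H = 96
  E = 282 + 96 = 378
  Z = 115 + 5·59 − 6·96 + 4·378 = 1346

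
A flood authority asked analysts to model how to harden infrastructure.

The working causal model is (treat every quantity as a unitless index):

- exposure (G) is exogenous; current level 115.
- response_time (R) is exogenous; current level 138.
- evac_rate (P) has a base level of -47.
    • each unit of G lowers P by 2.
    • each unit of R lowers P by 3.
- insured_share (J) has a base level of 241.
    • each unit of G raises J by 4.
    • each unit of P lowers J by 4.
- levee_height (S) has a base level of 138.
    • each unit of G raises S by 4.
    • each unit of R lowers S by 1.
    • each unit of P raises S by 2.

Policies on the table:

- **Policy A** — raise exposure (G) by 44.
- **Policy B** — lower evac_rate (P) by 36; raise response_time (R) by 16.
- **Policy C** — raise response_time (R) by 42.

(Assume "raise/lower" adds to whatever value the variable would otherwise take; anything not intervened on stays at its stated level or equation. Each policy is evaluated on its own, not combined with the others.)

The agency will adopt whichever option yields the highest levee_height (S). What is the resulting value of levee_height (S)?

Policy A (G + 44):
  G = 115 + 44 = 159
  R = 138
  P = -47 − 2·159 − 3·138 = -779
  S = 138 + 4·159 − 138 + 2·(-779) = -922
Policy B (P − 36, R + 16):
  G = 115
  R = 138 + 16 = 154
  P = -47 − 2·115 − 3·154 (−36 from intervention) = -775
  S = 138 + 4·115 − 154 + 2·(-775) = -1106
Policy C (R + 42):
  G = 115
  R = 138 + 42 = 180
  P = -47 − 2·115 − 3·180 = -817
  S = 138 + 4·115 − 180 + 2·(-817) = -1216
Comparing — Policy A: S=-922, Policy B: S=-1106, Policy C: S=-1216. Highest is -922 (Policy A).

-922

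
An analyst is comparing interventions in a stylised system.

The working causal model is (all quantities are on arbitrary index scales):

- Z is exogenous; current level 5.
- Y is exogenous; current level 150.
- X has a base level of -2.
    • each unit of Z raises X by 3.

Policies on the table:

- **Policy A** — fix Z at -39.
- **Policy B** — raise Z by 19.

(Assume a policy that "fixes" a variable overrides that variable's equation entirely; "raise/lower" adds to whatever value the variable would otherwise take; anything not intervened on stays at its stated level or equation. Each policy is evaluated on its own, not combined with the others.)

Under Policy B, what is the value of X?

Policy B (Z + 19):
  Z = 5 + 19 = 24
  X = -2 + 3·24 = 70

70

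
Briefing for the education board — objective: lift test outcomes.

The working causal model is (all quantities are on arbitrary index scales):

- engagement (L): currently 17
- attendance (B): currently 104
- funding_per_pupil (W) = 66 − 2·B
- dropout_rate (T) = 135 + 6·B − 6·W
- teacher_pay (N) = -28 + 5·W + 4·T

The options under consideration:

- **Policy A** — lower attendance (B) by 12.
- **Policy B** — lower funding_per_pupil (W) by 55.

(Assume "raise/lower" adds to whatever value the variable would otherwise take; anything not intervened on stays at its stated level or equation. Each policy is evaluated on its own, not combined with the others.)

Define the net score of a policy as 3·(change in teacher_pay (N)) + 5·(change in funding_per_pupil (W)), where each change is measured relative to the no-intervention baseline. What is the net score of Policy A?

-2112

Baseline:
  B = 104
  W = 66 − 2·104 = -142
  T = 135 + 6·104 − 6·(-142) = 1611
  N = -28 + 5·(-142) + 4·1611 = 5706
Policy A (B − 12):
  B = 104 − 12 = 92
  W = 66 − 2·92 = -118
  T = 135 + 6·92 − 6·(-118) = 1395
  N = -28 + 5·(-118) + 4·1395 = 4962
ΔN = 4962 − 5706 = -744; ΔW = -118 − (-142) = 24
Score = 3·(-744) + 5·24 = -2112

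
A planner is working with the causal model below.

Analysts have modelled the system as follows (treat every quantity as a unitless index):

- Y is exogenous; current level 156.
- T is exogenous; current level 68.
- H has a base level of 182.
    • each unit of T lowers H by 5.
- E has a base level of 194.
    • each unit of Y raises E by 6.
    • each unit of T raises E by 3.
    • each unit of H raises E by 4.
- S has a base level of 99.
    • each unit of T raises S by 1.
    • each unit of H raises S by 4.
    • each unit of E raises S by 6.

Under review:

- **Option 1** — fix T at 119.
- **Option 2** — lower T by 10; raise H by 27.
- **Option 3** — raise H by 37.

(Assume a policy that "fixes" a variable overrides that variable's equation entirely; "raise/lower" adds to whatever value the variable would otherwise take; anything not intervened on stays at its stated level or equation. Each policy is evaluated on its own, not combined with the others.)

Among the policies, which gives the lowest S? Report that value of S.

Option 1 (T := 119):
  Y = 156
  T = 119
  H = 182 − 5·119 = -413
  E = 194 + 6·156 + 3·119 + 4·(-413) = -165
  S = 99 + 119 + 4·(-413) + 6·(-165) = -2424
Option 2 (T − 10, H + 27):
  Y = 156
  T = 68 − 10 = 58
  H = 182 − 5·58 (+27 from intervention) = -81
  E = 194 + 6·156 + 3·58 + 4·(-81) = 980
  S = 99 + 58 + 4·(-81) + 6·980 = 5713
Option 3 (H + 37):
  Y = 156
  T = 68
  H = 182 − 5·68 (+37 from intervention) = -121
  E = 194 + 6·156 + 3·68 + 4·(-121) = 850
  S = 99 + 68 + 4·(-121) + 6·850 = 4783
Comparing — Option 1: S=-2424, Option 2: S=5713, Option 3: S=4783. Lowest is -2424 (Option 1).

-2424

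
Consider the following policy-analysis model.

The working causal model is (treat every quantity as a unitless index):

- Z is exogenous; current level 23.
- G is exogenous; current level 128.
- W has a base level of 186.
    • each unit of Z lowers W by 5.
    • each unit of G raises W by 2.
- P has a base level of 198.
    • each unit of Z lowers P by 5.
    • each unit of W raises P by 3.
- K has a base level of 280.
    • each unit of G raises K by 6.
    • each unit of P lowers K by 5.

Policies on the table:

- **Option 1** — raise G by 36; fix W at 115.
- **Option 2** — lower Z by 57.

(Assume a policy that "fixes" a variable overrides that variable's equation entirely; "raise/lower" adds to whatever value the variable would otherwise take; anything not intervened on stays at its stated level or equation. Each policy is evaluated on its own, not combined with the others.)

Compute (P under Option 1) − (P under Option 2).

-1776

Option 1 (G + 36, W := 115):
  Z = 23
  G = 128 + 36 = 164
  W = 115
  P = 198 − 5·23 + 3·115 = 428
Option 2 (Z − 57):
  Z = 23 − 57 = -34
  G = 128
  W = 186 − 5·(-34) + 2·128 = 612
  P = 198 − 5·(-34) + 3·612 = 2204
P: 428 − 2204 = -1776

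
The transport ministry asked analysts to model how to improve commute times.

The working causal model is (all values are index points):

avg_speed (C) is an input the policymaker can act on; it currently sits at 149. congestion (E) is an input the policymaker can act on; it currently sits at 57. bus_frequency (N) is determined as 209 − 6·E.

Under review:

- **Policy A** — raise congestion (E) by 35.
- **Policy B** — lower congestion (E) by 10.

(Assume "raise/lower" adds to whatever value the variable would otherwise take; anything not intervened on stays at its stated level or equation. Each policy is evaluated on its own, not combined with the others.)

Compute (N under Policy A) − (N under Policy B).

Policy A (E + 35):
  E = 57 + 35 = 92
  N = 209 − 6·92 = -343
Policy B (E − 10):
  E = 57 − 10 = 47
  N = 209 − 6·47 = -73
N: -343 − (-73) = -270

-270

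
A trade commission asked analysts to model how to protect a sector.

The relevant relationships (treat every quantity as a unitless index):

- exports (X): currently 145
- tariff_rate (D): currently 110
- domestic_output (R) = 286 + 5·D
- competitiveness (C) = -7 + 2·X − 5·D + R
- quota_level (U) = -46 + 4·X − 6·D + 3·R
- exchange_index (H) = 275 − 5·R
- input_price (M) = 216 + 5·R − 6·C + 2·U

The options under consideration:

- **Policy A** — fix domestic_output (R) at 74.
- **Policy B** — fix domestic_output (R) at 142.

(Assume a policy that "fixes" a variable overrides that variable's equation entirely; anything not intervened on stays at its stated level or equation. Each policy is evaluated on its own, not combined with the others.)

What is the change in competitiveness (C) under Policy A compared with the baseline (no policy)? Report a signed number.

-762

Baseline:
  X = 145
  D = 110
  R = 286 + 5·110 = 836
  C = -7 + 2·145 − 5·110 + 836 = 569
Policy A (R := 74):
  X = 145
  D = 110
  R = 74
  C = -7 + 2·145 − 5·110 + 74 = -193
Change in C: -193 − 569 = -762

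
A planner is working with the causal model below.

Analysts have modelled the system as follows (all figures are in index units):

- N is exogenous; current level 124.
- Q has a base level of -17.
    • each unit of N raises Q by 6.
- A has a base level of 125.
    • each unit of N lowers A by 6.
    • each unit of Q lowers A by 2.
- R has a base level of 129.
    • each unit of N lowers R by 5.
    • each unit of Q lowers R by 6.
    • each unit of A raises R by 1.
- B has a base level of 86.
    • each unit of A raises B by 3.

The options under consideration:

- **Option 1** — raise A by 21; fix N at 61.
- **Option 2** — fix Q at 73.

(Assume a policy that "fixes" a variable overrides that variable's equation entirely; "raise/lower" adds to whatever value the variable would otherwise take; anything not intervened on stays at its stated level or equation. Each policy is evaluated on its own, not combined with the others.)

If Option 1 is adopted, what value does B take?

Option 1 (A + 21, N := 61):
  N = 61
  Q = -17 + 6·61 = 349
  A = 125 − 6·61 − 2·349 (+21 from intervention) = -918
  B = 86 + 3·(-918) = -2668

-2668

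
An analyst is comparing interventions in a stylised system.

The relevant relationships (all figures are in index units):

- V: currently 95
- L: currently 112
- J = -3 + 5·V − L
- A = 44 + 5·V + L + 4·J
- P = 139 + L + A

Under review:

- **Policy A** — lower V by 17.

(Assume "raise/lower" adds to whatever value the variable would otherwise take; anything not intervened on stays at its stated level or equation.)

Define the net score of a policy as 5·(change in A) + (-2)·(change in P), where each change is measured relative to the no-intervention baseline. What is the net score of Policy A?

-1275

Baseline:
  V = 95
  L = 112
  J = -3 + 5·95 − 112 = 360
  A = 44 + 5·95 + 112 + 4·360 = 2071
  P = 139 + 112 + 2071 = 2322
Policy A (V − 17):
  V = 95 − 17 = 78
  L = 112
  J = -3 + 5·78 − 112 = 275
  A = 44 + 5·78 + 112 + 4·275 = 1646
  P = 139 + 112 + 1646 = 1897
ΔA = 1646 − 2071 = -425; ΔP = 1897 − 2322 = -425
Score = 5·(-425) + (-2)·(-425) = -1275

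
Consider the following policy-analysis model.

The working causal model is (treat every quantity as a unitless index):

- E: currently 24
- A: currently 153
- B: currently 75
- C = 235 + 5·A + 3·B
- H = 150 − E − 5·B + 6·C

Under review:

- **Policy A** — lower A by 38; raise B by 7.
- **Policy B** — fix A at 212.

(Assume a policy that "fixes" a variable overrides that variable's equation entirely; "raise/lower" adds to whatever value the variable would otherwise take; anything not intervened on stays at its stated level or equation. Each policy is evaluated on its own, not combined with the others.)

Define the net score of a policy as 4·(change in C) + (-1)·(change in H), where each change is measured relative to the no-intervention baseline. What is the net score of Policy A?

373

Baseline:
  E = 24
  A = 153
  B = 75
  C = 235 + 5·153 + 3·75 = 1225
  H = 150 − 24 − 5·75 + 6·1225 = 7101
Policy A (A − 38, B + 7):
  E = 24
  A = 153 − 38 = 115
  B = 75 + 7 = 82
  C = 235 + 5·115 + 3·82 = 1056
  H = 150 − 24 − 5·82 + 6·1056 = 6052
ΔC = 1056 − 1225 = -169; ΔH = 6052 − 7101 = -1049
Score = 4·(-169) + (-1)·(-1049) = 373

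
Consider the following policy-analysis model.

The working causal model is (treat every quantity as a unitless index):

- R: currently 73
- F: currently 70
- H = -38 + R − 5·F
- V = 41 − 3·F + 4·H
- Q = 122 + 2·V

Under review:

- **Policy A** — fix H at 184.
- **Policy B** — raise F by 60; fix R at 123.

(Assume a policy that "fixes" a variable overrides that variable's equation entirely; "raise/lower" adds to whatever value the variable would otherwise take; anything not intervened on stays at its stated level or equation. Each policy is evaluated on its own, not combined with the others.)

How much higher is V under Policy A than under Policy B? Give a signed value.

3176

Policy A (H := 184):
  R = 73
  F = 70
  H = 184
  V = 41 − 3·70 + 4·184 = 567
Policy B (F + 60, R := 123):
  R = 123
  F = 70 + 60 = 130
  H = -38 + 123 − 5·130 = -565
  V = 41 − 3·130 + 4·(-565) = -2609
V: 567 − (-2609) = 3176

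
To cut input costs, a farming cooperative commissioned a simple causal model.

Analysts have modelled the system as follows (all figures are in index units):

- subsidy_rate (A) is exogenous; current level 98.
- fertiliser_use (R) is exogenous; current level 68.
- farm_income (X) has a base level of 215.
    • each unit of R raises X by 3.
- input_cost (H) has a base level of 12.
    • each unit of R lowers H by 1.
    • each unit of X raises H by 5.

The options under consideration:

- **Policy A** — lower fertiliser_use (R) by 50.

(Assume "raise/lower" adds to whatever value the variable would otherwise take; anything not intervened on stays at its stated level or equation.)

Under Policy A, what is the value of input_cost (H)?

Policy A (R − 50):
  R = 68 − 50 = 18
  X = 215 + 3·18 = 269
  H = 12 − 18 + 5·269 = 1339

1339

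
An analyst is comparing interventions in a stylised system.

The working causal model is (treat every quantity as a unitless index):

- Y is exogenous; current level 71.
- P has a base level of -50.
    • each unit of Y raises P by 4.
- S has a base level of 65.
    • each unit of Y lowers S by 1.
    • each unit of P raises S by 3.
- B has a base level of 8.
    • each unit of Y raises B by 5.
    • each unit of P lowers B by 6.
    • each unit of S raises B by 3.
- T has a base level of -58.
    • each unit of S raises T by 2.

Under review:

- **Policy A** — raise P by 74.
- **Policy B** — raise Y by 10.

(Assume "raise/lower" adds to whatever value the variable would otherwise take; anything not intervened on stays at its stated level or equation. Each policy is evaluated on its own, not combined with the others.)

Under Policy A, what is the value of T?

1778

Policy A (P + 74):
  Y = 71
  P = -50 + 4·71 (+74 from intervention) = 308
  S = 65 − 71 + 3·308 = 918
  T = -58 + 2·918 = 1778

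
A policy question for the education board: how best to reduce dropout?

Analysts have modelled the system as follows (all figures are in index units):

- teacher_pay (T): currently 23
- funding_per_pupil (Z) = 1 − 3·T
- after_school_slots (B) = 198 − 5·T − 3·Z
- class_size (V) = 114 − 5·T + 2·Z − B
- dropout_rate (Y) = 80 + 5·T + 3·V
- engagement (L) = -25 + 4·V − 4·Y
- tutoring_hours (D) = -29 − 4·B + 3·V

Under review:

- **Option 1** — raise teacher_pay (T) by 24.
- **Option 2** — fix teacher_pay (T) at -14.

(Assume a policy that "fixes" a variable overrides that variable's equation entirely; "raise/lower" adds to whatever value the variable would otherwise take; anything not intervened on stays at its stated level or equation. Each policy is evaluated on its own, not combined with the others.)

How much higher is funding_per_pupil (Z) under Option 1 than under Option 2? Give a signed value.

-183

Option 1 (T + 24):
  T = 23 + 24 = 47
  Z = 1 − 3·47 = -140
Option 2 (T := -14):
  T = -14
  Z = 1 − 3·(-14) = 43
Z: -140 − 43 = -183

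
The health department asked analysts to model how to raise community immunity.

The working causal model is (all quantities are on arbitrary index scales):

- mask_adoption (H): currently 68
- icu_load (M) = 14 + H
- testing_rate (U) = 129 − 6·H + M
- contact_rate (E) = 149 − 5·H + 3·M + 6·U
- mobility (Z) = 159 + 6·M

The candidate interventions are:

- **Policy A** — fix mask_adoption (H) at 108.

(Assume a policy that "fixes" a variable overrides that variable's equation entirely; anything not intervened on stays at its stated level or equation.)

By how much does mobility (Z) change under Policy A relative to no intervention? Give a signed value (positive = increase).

Baseline:
  H = 68
  M = 14 + 68 = 82
  Z = 159 + 6·82 = 651
Policy A (H := 108):
  H = 108
  M = 14 + 108 = 122
  Z = 159 + 6·122 = 891
Change in Z: 891 − 651 = 240

240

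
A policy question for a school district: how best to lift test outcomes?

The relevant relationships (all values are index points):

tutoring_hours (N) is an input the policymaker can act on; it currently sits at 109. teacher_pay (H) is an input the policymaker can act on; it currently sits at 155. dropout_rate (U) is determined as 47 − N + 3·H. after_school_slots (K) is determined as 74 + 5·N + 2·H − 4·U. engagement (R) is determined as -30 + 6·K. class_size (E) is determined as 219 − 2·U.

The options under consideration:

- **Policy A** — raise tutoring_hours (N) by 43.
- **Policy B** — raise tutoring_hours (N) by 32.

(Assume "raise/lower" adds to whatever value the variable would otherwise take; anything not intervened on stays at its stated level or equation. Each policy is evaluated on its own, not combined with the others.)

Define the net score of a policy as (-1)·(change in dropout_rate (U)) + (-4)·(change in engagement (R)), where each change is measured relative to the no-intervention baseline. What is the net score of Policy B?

-6880

Baseline:
  N = 109
  H = 155
  U = 47 − 109 + 3·155 = 403
  K = 74 + 5·109 + 2·155 − 4·403 = -683
  R = -30 + 6·(-683) = -4128
Policy B (N + 32):
  N = 109 + 32 = 141
  H = 155
  U = 47 − 141 + 3·155 = 371
  K = 74 + 5·141 + 2·155 − 4·371 = -395
  R = -30 + 6·(-395) = -2400
ΔU = 371 − 403 = -32; ΔR = -2400 − (-4128) = 1728
Score = (-1)·(-32) + (-4)·1728 = -6880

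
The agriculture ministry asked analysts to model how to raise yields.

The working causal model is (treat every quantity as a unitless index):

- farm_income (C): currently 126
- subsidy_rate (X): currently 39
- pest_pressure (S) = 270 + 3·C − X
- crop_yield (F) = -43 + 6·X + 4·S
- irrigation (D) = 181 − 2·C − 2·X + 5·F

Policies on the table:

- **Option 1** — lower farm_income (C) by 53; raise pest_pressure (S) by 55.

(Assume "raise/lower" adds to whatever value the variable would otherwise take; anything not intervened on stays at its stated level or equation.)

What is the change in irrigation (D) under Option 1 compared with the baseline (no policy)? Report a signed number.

-1974

Baseline:
  C = 126
  X = 39
  S = 270 + 3·126 − 39 = 609
  F = -43 + 6·39 + 4·609 = 2627
  D = 181 − 2·126 − 2·39 + 5·2627 = 12986
Option 1 (C − 53, S + 55):
  C = 126 − 53 = 73
  X = 39
  S = 270 + 3·73 − 39 (+55 from intervention) = 505
  F = -43 + 6·39 + 4·505 = 2211
  D = 181 − 2·73 − 2·39 + 5·2211 = 11012
Change in D: 11012 − 12986 = -1974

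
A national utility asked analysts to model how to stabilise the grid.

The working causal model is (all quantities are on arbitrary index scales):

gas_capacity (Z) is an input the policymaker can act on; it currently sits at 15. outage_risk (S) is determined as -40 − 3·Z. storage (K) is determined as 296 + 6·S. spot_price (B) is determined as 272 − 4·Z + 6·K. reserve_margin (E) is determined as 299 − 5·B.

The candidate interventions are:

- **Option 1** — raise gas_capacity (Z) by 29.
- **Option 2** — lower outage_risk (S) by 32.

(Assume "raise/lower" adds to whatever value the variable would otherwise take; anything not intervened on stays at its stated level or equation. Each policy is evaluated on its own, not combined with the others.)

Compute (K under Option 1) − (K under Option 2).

Option 1 (Z + 29):
  Z = 15 + 29 = 44
  S = -40 − 3·44 = -172
  K = 296 + 6·(-172) = -736
Option 2 (S − 32):
  Z = 15
  S = -40 − 3·15 (−32 from intervention) = -117
  K = 296 + 6·(-117) = -406
K: -736 − (-406) = -330

-330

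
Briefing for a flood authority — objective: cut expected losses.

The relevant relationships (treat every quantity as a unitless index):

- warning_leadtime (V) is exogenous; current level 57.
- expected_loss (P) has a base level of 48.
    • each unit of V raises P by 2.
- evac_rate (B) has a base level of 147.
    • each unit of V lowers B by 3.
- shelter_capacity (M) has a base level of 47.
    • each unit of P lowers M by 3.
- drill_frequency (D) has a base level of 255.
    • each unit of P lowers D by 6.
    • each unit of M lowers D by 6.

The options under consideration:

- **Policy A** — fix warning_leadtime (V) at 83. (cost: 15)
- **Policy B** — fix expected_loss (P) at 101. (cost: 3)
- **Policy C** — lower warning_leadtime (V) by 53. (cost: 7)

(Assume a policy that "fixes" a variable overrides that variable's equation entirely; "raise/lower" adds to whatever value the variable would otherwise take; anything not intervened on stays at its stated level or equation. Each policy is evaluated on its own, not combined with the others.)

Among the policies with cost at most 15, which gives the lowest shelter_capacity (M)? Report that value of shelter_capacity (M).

-595

Policy A (V := 83):
  V = 83
  P = 48 + 2·83 = 214
  M = 47 − 3·214 = -595
Policy B (P := 101):
  V = 57
  P = 101
  M = 47 − 3·101 = -256
Policy C (V − 53):
  V = 57 − 53 = 4
  P = 48 + 2·4 = 56
  M = 47 − 3·56 = -121
Comparing — Policy A: M=-595, Policy B: M=-256, Policy C: M=-121. Lowest is -595 (Policy A).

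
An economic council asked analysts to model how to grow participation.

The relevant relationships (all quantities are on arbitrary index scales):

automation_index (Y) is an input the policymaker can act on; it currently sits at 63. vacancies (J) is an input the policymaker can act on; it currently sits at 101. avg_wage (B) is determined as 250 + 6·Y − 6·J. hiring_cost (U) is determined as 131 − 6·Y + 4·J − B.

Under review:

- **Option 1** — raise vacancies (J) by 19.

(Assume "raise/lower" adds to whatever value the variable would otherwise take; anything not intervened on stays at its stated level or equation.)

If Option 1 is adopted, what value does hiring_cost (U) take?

Option 1 (J + 19):
  Y = 63
  J = 101 + 19 = 120
  B = 250 + 6·63 − 6·120 = -92
  U = 131 − 6·63 + 4·120 − (-92) = 325

325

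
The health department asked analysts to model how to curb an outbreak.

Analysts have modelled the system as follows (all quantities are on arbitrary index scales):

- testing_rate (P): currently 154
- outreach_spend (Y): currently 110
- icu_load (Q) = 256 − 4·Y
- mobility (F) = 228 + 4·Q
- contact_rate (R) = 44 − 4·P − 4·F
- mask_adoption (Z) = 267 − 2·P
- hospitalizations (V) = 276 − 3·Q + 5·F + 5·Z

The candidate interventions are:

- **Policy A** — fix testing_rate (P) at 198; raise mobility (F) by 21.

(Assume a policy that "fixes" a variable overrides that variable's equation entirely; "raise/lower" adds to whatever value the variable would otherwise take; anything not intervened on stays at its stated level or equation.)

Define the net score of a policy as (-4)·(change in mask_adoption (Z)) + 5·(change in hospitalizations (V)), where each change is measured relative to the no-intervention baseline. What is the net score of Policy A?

-1323

Baseline:
  P = 154
  Y = 110
  Q = 256 − 4·110 = -184
  F = 228 + 4·(-184) = -508
  Z = 267 − 2·154 = -41
  V = 276 − 3·(-184) + 5·(-508) + 5·(-41) = -1917
Policy A (P := 198, F + 21):
  P = 198
  Y = 110
  Q = 256 − 4·110 = -184
  F = 228 + 4·(-184) (+21 from intervention) = -487
  Z = 267 − 2·198 = -129
  V = 276 − 3·(-184) + 5·(-487) + 5·(-129) = -2252
ΔZ = -129 − (-41) = -88; ΔV = -2252 − (-1917) = -335
Score = (-4)·(-88) + 5·(-335) = -1323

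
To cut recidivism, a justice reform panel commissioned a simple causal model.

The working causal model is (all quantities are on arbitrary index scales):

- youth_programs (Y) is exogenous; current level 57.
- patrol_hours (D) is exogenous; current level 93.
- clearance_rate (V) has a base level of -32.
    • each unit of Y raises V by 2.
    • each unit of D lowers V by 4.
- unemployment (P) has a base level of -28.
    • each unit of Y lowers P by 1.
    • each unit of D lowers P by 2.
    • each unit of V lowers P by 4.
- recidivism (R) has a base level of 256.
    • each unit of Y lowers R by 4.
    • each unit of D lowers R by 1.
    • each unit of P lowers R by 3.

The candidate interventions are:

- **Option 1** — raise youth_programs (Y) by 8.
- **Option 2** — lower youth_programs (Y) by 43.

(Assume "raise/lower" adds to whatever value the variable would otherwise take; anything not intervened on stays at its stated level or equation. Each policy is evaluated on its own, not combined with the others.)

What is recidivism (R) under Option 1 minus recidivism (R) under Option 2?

1173

Option 1 (Y + 8):
  Y = 57 + 8 = 65
  D = 93
  V = -32 + 2·65 − 4·93 = -274
  P = -28 − 65 − 2·93 − 4·(-274) = 817
  R = 256 − 4·65 − 93 − 3·817 = -2548
Option 2 (Y − 43):
  Y = 57 − 43 = 14
  D = 93
  V = -32 + 2·14 − 4·93 = -376
  P = -28 − 14 − 2·93 − 4·(-376) = 1276
  R = 256 − 4·14 − 93 − 3·1276 = -3721
R: -2548 − (-3721) = 1173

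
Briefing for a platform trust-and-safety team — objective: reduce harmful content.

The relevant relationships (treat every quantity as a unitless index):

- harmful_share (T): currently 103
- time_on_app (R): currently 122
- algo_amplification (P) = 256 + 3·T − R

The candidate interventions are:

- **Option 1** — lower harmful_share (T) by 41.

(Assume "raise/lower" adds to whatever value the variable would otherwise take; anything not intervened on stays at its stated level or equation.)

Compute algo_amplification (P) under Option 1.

Option 1 (T − 41):
  T = 103 − 41 = 62
  R = 122
  P = 256 + 3·62 − 122 = 320

320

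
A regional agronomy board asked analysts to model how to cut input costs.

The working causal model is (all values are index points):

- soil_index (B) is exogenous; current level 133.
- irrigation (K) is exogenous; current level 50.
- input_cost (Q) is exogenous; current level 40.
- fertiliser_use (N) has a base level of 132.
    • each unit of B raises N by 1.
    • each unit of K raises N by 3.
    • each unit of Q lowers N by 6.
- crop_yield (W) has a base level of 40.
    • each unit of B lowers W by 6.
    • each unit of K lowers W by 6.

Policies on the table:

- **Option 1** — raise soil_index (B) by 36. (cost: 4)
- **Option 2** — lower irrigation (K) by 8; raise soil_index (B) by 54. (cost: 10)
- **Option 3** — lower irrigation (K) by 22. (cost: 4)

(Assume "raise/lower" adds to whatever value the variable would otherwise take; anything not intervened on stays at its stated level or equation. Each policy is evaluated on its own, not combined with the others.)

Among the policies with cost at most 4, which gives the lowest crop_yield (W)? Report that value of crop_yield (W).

Option 1 (B + 36):
  B = 133 + 36 = 169
  K = 50
  W = 40 − 6·169 − 6·50 = -1274
Option 3 (K − 22):
  B = 133
  K = 50 − 22 = 28
  W = 40 − 6·133 − 6·28 = -926
Comparing — Option 1: W=-1274, Option 3: W=-926. Lowest is -1274 (Option 1).

-1274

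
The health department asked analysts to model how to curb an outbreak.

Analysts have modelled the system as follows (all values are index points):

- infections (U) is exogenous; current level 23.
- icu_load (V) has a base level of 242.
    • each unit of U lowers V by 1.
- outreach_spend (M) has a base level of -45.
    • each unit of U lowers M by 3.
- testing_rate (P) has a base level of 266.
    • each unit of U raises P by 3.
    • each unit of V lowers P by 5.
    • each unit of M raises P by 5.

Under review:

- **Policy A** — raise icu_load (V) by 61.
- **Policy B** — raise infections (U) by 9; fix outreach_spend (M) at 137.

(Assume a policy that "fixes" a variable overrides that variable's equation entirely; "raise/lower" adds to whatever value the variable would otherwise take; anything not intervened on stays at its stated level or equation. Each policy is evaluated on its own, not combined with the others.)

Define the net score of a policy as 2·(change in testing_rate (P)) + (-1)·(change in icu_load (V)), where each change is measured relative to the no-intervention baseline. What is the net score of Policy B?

2663

Baseline:
  U = 23
  V = 242 − 23 = 219
  M = -45 − 3·23 = -114
  P = 266 + 3·23 − 5·219 + 5·(-114) = -1330
Policy B (U + 9, M := 137):
  U = 23 + 9 = 32
  V = 242 − 32 = 210
  M = 137
  P = 266 + 3·32 − 5·210 + 5·137 = -3
ΔP = -3 − (-1330) = 1327; ΔV = 210 − 219 = -9
Score = 2·1327 + (-1)·(-9) = 2663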